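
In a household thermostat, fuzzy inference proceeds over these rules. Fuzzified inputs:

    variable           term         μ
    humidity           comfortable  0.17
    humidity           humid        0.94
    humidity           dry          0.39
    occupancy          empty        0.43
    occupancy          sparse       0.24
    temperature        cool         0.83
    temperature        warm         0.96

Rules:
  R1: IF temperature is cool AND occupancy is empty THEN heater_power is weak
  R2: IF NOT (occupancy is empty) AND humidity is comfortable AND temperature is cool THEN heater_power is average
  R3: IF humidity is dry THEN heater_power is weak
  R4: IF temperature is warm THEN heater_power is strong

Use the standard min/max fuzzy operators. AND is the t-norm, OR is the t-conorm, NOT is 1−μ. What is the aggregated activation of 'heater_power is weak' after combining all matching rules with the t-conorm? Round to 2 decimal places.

0.43

R1: cool=0.83, empty=0.43; AND[min(a, b)] → w = 0.43
R2: ¬empty=1−0.43=0.57, comfortable=0.17, cool=0.83; AND[min(a, b)] → w = 0.17
R3: dry=0.39 → w = 0.39
R4: warm=0.96 → w = 0.96
Rules with consequent 'weak': {R1, R3} → strengths 0.43, 0.39
Aggregate via t-conorm [max(a, b)]: 0.43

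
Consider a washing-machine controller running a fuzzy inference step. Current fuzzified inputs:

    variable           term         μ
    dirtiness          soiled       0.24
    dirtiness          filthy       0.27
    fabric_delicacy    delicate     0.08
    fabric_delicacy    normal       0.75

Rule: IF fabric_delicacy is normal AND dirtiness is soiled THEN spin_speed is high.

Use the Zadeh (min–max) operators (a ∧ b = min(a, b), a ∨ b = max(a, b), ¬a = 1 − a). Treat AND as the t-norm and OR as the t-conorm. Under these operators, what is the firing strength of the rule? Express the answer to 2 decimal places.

firing strength: normal=0.75, soiled=0.24; AND[min(a, b)] → w = 0.24

0.24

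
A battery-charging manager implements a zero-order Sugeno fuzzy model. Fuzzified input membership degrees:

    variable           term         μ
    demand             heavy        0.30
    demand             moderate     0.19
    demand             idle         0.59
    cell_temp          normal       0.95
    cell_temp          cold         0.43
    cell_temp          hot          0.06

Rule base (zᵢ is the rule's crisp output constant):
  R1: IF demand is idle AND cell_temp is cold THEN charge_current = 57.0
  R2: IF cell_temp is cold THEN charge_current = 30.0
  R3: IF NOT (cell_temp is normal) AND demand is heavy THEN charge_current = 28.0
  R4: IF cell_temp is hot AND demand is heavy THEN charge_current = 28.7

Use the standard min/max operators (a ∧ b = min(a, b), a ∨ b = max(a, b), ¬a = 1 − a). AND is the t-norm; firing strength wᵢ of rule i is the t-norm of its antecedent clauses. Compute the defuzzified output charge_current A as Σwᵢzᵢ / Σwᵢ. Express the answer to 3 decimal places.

41.786

R1 (z=57.0): idle=0.59, cold=0.43; AND[min(a, b)] → w = 0.43
R2 (z=30.0): cold=0.43 → w = 0.43
R3 (z=28.0): ¬normal=1−0.95=0.05, heavy=0.30; AND[min(a, b)] → w = 0.05
R4 (z=28.7): hot=0.06, heavy=0.30; AND[min(a, b)] → w = 0.06
Weighted average = (0.43·57.0 + 0.43·30.0 + 0.05·28.0 + 0.06·28.7) / (0.43 + 0.43 + 0.05 + 0.06)
  = 40.5320 / 0.9700 = 41.786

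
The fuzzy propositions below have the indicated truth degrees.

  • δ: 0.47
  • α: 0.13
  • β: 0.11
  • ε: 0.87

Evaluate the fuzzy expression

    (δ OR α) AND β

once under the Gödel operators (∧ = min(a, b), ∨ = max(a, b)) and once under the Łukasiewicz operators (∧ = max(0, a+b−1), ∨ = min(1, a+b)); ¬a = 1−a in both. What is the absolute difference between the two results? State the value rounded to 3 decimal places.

0.110

Under Gödel:
  δ OR α = max(a, b) on (0.47, 0.13) = 0.47
  (δ OR α) AND β = min(a, b) on (0.47, 0.11) = 0.11
  → value = 0.1100
Under Łukasiewicz:
  δ OR α = min(1, a+b) on (0.47, 0.13) = 0.60
  (δ OR α) AND β = max(0, a+b−1) on (0.60, 0.11) = 0.00
  → value = 0.0000
|0.1100 − 0.0000| = 0.110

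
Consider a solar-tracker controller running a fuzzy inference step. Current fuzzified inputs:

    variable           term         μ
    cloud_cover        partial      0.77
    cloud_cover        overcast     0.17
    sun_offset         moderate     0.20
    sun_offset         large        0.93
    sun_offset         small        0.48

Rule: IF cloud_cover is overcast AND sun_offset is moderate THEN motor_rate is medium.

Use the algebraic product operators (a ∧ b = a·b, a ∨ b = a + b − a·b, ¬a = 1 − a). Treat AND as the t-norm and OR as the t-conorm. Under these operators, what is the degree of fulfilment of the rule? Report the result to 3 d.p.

firing strength: overcast=0.17, moderate=0.20; AND[a·b] → w = 0.0340

0.034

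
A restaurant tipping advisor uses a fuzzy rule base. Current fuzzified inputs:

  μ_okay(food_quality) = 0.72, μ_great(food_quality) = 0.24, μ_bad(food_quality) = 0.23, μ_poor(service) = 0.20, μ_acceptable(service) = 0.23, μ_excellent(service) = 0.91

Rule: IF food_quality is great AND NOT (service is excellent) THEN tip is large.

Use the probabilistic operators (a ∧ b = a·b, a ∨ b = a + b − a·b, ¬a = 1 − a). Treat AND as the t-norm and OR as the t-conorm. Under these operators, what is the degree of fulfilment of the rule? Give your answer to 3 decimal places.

0.022

firing strength: great=0.24, ¬excellent=1−0.91=0.09; AND[a·b] → w = 0.0216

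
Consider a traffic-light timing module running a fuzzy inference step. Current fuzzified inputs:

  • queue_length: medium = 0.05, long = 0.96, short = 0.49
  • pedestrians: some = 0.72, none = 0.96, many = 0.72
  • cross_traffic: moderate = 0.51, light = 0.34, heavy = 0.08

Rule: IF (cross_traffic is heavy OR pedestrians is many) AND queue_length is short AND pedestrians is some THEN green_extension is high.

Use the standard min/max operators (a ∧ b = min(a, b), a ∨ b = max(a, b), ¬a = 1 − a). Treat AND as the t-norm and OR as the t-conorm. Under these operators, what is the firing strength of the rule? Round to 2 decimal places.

firing strength: (heavy=0.08 OR many=0.72) = 0.72; AND[min(a, b)] with short=0.49, some=0.72 → w = 0.49

0.49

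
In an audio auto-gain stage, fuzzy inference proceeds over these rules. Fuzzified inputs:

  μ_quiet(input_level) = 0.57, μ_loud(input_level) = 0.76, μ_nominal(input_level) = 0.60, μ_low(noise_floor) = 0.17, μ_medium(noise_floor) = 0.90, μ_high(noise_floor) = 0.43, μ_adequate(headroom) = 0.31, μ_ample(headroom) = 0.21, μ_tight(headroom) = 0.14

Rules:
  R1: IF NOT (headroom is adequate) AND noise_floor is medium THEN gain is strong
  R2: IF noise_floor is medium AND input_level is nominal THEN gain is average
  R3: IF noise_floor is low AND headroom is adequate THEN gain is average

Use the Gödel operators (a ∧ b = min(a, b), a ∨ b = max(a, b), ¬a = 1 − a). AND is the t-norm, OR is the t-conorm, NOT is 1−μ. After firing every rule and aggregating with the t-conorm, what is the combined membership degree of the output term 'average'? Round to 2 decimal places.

0.60

R1: ¬adequate=1−0.31=0.69, medium=0.90; AND[min(a, b)] → w = 0.69
R2: medium=0.90, nominal=0.60; AND[min(a, b)] → w = 0.60
R3: low=0.17, adequate=0.31; AND[min(a, b)] → w = 0.17
Rules with consequent 'average': {R2, R3} → strengths 0.60, 0.17
Aggregate via t-conorm [max(a, b)]: 0.60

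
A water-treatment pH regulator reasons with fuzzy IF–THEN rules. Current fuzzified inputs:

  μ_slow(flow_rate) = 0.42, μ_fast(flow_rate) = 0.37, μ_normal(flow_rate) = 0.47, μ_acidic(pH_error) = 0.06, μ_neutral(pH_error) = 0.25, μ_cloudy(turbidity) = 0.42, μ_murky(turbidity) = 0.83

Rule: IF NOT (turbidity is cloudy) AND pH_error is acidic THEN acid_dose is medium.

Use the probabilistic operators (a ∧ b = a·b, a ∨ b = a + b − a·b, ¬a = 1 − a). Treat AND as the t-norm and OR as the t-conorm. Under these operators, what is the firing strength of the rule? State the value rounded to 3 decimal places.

firing strength: ¬cloudy=1−0.42=0.58, acidic=0.06; AND[a·b] → w = 0.0348

0.035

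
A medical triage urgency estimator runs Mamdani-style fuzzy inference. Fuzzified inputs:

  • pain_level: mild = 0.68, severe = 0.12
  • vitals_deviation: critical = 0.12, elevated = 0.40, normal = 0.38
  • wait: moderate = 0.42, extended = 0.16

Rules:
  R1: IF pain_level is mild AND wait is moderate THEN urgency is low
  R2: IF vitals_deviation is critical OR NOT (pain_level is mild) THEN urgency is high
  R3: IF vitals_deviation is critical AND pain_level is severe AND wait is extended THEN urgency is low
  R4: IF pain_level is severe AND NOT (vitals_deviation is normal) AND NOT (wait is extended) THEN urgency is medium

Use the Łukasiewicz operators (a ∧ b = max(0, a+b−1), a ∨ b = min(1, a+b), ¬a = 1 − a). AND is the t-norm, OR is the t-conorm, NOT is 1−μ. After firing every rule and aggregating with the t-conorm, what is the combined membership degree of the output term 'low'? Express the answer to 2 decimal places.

R1: mild=0.68, moderate=0.42; AND[max(0, a+b−1)] → w = 0.10
R2: critical=0.12, ¬mild=1−0.68=0.32; OR[min(1, a+b)] → w = 0.44
R3: critical=0.12, severe=0.12, extended=0.16; AND[max(0, a+b−1)] → w = 0.00
R4: severe=0.12, ¬normal=1−0.38=0.62, ¬extended=1−0.16=0.84; AND[max(0, a+b−1)] → w = 0.00
Rules with consequent 'low': {R1, R3} → strengths 0.10, 0.00
Aggregate via t-conorm [min(1, a+b)]: 0.10

0.10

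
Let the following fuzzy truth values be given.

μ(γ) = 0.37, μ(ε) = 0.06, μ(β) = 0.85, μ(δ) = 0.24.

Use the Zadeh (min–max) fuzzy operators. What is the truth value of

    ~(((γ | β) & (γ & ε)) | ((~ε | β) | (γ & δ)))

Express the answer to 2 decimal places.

0.06

γ | β = max(a, b) on (0.37, 0.85) = 0.85
γ & ε = min(a, b) on (0.37, 0.06) = 0.06
(γ | β) & (γ & ε) = min(a, b) on (0.85, 0.06) = 0.06
~ε = 1 − 0.06 = 0.94
~ε | β = max(a, b) on (0.94, 0.85) = 0.94
γ & δ = min(a, b) on (0.37, 0.24) = 0.24
(~ε | β) | (γ & δ) = max(a, b) on (0.94, 0.24) = 0.94
((γ | β) & (γ & ε)) | ((~ε | β) | (γ & δ)) = max(a, b) on (0.06, 0.94) = 0.94
~(((γ | β) & (γ & ε)) | ((~ε | β) | (γ & δ))) = 1 − 0.94 = 0.06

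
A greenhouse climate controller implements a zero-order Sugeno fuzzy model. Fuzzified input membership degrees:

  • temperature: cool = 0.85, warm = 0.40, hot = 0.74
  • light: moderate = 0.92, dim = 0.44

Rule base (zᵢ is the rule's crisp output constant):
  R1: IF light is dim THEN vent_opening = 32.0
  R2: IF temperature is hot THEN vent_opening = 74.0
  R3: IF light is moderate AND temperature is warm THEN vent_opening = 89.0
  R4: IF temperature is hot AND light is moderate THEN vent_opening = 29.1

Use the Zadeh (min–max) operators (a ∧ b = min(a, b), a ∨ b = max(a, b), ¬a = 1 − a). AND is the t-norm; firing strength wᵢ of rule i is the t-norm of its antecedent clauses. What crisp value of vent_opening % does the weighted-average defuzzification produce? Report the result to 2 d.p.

54.30

R1 (z=32.0): dim=0.44 → w = 0.44
R2 (z=74.0): hot=0.74 → w = 0.74
R3 (z=89.0): moderate=0.92, warm=0.40; AND[min(a, b)] → w = 0.40
R4 (z=29.1): hot=0.74, moderate=0.92; AND[min(a, b)] → w = 0.74
Weighted average = (0.44·32.0 + 0.74·74.0 + 0.40·89.0 + 0.74·29.1) / (0.44 + 0.74 + 0.40 + 0.74)
  = 125.9740 / 2.3200 = 54.30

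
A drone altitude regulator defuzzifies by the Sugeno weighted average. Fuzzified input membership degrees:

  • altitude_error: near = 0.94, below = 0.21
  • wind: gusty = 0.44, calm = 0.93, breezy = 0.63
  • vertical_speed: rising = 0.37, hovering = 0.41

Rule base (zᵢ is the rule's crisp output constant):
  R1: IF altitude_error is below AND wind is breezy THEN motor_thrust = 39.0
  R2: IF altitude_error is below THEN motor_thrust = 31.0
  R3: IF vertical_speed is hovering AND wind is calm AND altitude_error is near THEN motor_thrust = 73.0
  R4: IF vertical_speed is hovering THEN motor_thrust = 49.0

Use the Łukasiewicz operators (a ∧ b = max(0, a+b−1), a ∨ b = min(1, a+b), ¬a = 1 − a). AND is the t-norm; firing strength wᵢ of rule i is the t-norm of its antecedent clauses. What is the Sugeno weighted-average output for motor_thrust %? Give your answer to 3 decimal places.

R1 (z=39.0): below=0.21, breezy=0.63; AND[max(0, a+b−1)] → w = 0.00
R2 (z=31.0): below=0.21 → w = 0.21
R3 (z=73.0): hovering=0.41, calm=0.93, near=0.94; AND[max(0, a+b−1)] → w = 0.28
R4 (z=49.0): hovering=0.41 → w = 0.41
Weighted average = (0.00·39.0 + 0.21·31.0 + 0.28·73.0 + 0.41·49.0) / (0.00 + 0.21 + 0.28 + 0.41)
  = 47.0400 / 0.9000 = 52.267

52.267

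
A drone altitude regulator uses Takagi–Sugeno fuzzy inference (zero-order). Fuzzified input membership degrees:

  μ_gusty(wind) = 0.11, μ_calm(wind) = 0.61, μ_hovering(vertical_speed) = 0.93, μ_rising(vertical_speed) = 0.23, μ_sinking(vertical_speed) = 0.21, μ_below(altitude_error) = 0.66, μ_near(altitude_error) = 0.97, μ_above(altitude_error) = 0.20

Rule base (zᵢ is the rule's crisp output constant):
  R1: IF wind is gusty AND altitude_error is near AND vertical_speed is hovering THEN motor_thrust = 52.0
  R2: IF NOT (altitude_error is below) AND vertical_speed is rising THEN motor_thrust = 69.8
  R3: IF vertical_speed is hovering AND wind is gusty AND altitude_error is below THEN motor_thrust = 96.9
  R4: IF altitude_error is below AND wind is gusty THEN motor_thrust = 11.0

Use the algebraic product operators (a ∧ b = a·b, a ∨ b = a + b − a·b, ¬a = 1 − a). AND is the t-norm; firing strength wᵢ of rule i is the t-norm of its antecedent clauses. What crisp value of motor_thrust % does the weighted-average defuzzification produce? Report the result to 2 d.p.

R1 (z=52.0): gusty=0.11, near=0.97, hovering=0.93; AND[a·b] → w = 0.0992
R2 (z=69.8): ¬below=1−0.66=0.34, rising=0.23; AND[a·b] → w = 0.0782
R3 (z=96.9): hovering=0.93, gusty=0.11, below=0.66; AND[a·b] → w = 0.0675
R4 (z=11.0): below=0.66, gusty=0.11; AND[a·b] → w = 0.0726
Weighted average = (0.0992·52.0 + 0.0782·69.8 + 0.0675·96.9 + 0.0726·11.0) / (0.0992 + 0.0782 + 0.0675 + 0.0726)
  = 17.9595 / 0.3175 = 56.56

56.56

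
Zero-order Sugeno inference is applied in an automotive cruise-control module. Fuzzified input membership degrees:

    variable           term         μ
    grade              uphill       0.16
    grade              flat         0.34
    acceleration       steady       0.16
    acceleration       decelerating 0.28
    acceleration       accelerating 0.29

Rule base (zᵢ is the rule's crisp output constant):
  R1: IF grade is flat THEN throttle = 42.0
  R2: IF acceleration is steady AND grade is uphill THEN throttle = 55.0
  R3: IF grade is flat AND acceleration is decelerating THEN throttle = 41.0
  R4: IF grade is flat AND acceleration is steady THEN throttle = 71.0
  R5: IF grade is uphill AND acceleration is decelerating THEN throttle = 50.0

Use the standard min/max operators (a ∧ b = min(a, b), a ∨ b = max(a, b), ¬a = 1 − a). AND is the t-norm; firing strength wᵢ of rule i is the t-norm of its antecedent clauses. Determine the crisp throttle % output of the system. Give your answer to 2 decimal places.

49.02

R1 (z=42.0): flat=0.34 → w = 0.34
R2 (z=55.0): steady=0.16, uphill=0.16; AND[min(a, b)] → w = 0.16
R3 (z=41.0): flat=0.34, decelerating=0.28; AND[min(a, b)] → w = 0.28
R4 (z=71.0): flat=0.34, steady=0.16; AND[min(a, b)] → w = 0.16
R5 (z=50.0): uphill=0.16, decelerating=0.28; AND[min(a, b)] → w = 0.16
Weighted average = (0.34·42.0 + 0.16·55.0 + 0.28·41.0 + 0.16·71.0 + 0.16·50.0) / (0.34 + 0.16 + 0.28 + 0.16 + 0.16)
  = 53.9200 / 1.1000 = 49.02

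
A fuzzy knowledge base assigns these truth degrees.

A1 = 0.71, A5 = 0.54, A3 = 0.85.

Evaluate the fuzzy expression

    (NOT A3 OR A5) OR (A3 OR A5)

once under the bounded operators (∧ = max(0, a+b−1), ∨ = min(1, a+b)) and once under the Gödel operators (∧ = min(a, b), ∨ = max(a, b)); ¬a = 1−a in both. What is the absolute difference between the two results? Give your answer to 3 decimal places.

0.150

Under bounded:
  NOT A3 = 1 − 0.85 = 0.15
  NOT A3 OR A5 = min(1, a+b) on (0.15, 0.54) = 0.69
  A3 OR A5 = min(1, a+b) on (0.85, 0.54) = 1.00
  (NOT A3 OR A5) OR (A3 OR A5) = min(1, a+b) on (0.69, 1.00) = 1.00
  → value = 1.0000
Under Gödel:
  NOT A3 = 1 − 0.85 = 0.15
  NOT A3 OR A5 = max(a, b) on (0.15, 0.54) = 0.54
  A3 OR A5 = max(a, b) on (0.85, 0.54) = 0.85
  (NOT A3 OR A5) OR (A3 OR A5) = max(a, b) on (0.54, 0.85) = 0.85
  → value = 0.8500
|1.0000 − 0.8500| = 0.150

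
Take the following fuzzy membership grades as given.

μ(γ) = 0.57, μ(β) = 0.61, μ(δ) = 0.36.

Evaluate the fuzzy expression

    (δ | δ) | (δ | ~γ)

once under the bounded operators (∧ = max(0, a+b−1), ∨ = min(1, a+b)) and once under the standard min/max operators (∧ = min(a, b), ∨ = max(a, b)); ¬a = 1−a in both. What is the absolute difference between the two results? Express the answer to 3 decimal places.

Under bounded:
  δ | δ = min(1, a+b) on (0.36, 0.36) = 0.72
  ~γ = 1 − 0.57 = 0.43
  δ | ~γ = min(1, a+b) on (0.36, 0.43) = 0.79
  (δ | δ) | (δ | ~γ) = min(1, a+b) on (0.72, 0.79) = 1.00
  → value = 1.0000
Under standard min/max:
  δ | δ = max(a, b) on (0.36, 0.36) = 0.36
  ~γ = 1 − 0.57 = 0.43
  δ | ~γ = max(a, b) on (0.36, 0.43) = 0.43
  (δ | δ) | (δ | ~γ) = max(a, b) on (0.36, 0.43) = 0.43
  → value = 0.4300
|1.0000 − 0.4300| = 0.570

0.570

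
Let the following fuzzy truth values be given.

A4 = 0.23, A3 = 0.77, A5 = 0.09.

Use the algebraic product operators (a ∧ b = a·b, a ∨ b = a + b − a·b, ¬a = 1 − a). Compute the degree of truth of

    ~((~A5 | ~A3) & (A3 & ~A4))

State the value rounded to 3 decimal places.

0.448

~A5 = 1 − 0.0900 = 0.9100
~A3 = 1 − 0.7700 = 0.2300
~A5 | ~A3 = a + b − a·b on (0.9100, 0.2300) = 0.9307
~A4 = 1 − 0.2300 = 0.7700
A3 & ~A4 = a·b on (0.7700, 0.7700) = 0.5929
(~A5 | ~A3) & (A3 & ~A4) = a·b on (0.9307, 0.5929) = 0.5518
~((~A5 | ~A3) & (A3 & ~A4)) = 1 − 0.5518 = 0.4482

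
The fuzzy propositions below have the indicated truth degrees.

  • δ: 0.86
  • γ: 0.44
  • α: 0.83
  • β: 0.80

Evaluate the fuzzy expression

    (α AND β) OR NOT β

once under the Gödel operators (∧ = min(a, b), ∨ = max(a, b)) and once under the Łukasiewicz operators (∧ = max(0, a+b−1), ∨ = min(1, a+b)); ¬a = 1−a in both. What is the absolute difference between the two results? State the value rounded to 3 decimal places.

0.030

Under Gödel:
  α AND β = min(a, b) on (0.83, 0.80) = 0.80
  NOT β = 1 − 0.80 = 0.20
  (α AND β) OR NOT β = max(a, b) on (0.80, 0.20) = 0.80
  → value = 0.8000
Under Łukasiewicz:
  α AND β = max(0, a+b−1) on (0.83, 0.80) = 0.63
  NOT β = 1 − 0.80 = 0.20
  (α AND β) OR NOT β = min(1, a+b) on (0.63, 0.20) = 0.83
  → value = 0.8300
|0.8000 − 0.8300| = 0.030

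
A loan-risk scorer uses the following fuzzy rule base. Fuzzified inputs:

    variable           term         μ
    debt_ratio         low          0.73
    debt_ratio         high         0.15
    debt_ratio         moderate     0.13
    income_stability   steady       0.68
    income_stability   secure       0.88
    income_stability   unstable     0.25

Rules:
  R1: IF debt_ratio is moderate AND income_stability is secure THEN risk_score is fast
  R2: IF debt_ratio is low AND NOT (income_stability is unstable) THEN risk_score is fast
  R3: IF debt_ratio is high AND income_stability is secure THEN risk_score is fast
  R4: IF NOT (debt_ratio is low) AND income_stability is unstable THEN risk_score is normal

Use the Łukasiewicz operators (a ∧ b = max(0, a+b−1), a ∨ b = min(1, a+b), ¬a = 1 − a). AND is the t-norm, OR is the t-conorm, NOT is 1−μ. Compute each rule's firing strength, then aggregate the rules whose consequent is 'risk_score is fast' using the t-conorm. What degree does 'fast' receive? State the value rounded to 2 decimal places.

R1: moderate=0.13, secure=0.88; AND[max(0, a+b−1)] → w = 0.01
R2: low=0.73, ¬unstable=1−0.25=0.75; AND[max(0, a+b−1)] → w = 0.48
R3: high=0.15, secure=0.88; AND[max(0, a+b−1)] → w = 0.03
R4: ¬low=1−0.73=0.27, unstable=0.25; AND[max(0, a+b−1)] → w = 0.00
Rules with consequent 'fast': {R1, R2, R3} → strengths 0.01, 0.48, 0.03
Aggregate via t-conorm [min(1, a+b)]: 0.52

0.52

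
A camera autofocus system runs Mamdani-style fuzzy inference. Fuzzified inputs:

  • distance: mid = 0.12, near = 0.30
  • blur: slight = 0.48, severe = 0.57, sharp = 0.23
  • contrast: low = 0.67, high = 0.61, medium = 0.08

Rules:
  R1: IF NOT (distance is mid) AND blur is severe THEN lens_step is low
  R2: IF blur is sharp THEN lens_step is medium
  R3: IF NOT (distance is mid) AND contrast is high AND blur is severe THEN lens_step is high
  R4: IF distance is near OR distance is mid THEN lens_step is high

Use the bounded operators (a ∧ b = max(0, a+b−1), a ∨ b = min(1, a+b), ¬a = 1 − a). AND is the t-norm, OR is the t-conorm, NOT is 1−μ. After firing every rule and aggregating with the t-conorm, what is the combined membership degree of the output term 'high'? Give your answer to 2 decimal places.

R1: ¬mid=1−0.12=0.88, severe=0.57; AND[max(0, a+b−1)] → w = 0.45
R2: sharp=0.23 → w = 0.23
R3: ¬mid=1−0.12=0.88, high=0.61, severe=0.57; AND[max(0, a+b−1)] → w = 0.06
R4: near=0.30, mid=0.12; OR[min(1, a+b)] → w = 0.42
Rules with consequent 'high': {R3, R4} → strengths 0.06, 0.42
Aggregate via t-conorm [min(1, a+b)]: 0.48

0.48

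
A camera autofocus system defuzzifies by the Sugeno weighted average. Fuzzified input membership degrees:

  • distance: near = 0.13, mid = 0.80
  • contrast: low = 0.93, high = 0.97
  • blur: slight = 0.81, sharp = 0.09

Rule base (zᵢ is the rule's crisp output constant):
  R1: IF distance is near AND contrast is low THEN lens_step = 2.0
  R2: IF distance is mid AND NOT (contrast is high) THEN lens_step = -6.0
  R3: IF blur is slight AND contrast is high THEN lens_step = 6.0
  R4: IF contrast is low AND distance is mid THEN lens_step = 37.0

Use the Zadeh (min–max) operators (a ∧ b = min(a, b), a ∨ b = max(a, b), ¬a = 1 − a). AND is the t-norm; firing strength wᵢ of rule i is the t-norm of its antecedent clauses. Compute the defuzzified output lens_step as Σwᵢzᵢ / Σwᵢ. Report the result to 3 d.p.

R1 (z=2.0): near=0.13, low=0.93; AND[min(a, b)] → w = 0.13
R2 (z=-6.0): mid=0.80, ¬high=1−0.97=0.03; AND[min(a, b)] → w = 0.03
R3 (z=6.0): slight=0.81, high=0.97; AND[min(a, b)] → w = 0.81
R4 (z=37.0): low=0.93, mid=0.80; AND[min(a, b)] → w = 0.80
Weighted average = (0.13·2.0 + 0.03·-6.0 + 0.81·6.0 + 0.80·37.0) / (0.13 + 0.03 + 0.81 + 0.80)
  = 34.5400 / 1.7700 = 19.514

19.514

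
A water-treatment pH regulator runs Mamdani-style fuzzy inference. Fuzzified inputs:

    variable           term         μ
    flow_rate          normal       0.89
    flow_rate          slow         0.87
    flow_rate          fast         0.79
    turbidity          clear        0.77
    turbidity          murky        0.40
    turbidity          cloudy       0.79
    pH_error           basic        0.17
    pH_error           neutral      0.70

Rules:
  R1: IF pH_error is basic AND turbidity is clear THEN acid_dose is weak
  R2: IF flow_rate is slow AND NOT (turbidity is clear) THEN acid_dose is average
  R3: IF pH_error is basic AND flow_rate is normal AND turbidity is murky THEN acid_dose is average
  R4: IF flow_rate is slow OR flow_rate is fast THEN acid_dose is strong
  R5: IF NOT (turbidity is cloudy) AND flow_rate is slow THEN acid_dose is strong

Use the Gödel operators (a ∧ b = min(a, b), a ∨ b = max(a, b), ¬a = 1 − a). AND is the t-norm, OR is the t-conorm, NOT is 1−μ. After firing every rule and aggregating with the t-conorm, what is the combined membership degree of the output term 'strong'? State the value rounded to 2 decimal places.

R1: basic=0.17, clear=0.77; AND[min(a, b)] → w = 0.17
R2: slow=0.87, ¬clear=1−0.77=0.23; AND[min(a, b)] → w = 0.23
R3: basic=0.17, normal=0.89, murky=0.40; AND[min(a, b)] → w = 0.17
R4: slow=0.87, fast=0.79; OR[max(a, b)] → w = 0.87
R5: ¬cloudy=1−0.79=0.21, slow=0.87; AND[min(a, b)] → w = 0.21
Rules with consequent 'strong': {R4, R5} → strengths 0.87, 0.21
Aggregate via t-conorm [max(a, b)]: 0.87

0.87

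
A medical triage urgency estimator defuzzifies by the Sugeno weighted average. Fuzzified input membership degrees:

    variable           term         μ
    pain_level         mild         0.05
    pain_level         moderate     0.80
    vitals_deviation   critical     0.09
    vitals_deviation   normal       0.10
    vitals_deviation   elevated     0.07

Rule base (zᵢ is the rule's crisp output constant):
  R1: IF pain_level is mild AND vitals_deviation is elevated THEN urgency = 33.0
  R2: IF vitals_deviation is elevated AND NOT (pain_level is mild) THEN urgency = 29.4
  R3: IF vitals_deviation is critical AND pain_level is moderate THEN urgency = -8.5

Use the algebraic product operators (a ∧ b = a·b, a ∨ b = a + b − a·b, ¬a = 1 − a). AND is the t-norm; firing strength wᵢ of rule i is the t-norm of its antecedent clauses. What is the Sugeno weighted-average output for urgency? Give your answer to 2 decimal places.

R1 (z=33.0): mild=0.05, elevated=0.07; AND[a·b] → w = 0.0035
R2 (z=29.4): elevated=0.07, ¬mild=1−0.05=0.95; AND[a·b] → w = 0.0665
R3 (z=-8.5): critical=0.09, moderate=0.80; AND[a·b] → w = 0.0720
Weighted average = (0.0035·33.0 + 0.0665·29.4 + 0.0720·-8.5) / (0.0035 + 0.0665 + 0.0720)
  = 1.4586 / 0.1420 = 10.27

10.27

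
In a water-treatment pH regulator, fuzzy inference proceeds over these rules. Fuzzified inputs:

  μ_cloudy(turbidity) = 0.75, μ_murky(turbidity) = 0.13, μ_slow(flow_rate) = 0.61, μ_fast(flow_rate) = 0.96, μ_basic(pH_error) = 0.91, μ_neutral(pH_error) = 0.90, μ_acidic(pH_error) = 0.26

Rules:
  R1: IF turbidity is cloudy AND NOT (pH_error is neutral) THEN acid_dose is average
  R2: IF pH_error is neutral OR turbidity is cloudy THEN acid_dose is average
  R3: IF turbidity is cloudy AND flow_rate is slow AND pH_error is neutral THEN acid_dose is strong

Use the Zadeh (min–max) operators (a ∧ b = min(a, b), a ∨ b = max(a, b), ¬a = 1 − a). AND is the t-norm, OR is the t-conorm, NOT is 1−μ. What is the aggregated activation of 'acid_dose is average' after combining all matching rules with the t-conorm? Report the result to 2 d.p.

0.90

R1: cloudy=0.75, ¬neutral=1−0.90=0.10; AND[min(a, b)] → w = 0.10
R2: neutral=0.90, cloudy=0.75; OR[max(a, b)] → w = 0.90
R3: cloudy=0.75, slow=0.61, neutral=0.90; AND[min(a, b)] → w = 0.61
Rules with consequent 'average': {R1, R2} → strengths 0.10, 0.90
Aggregate via t-conorm [max(a, b)]: 0.90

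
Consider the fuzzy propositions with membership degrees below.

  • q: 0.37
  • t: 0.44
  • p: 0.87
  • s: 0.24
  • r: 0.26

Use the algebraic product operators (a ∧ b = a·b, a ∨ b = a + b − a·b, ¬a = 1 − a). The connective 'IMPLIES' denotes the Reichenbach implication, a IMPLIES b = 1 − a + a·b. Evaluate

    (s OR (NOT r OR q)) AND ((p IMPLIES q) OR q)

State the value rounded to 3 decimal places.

NOT r = 1 − 0.2600 = 0.7400
NOT r OR q = a + b − a·b on (0.7400, 0.3700) = 0.8362
s OR (NOT r OR q) = a + b − a·b on (0.2400, 0.8362) = 0.8755
p IMPLIES q  [Reichenbach: 1 − a + a·b] with a=0.8700, b=0.3700 → 0.4519
(p IMPLIES q) OR q = a + b − a·b on (0.4519, 0.3700) = 0.6547
(s OR (NOT r OR q)) AND ((p IMPLIES q) OR q) = a·b on (0.8755, 0.6547) = 0.5732

0.573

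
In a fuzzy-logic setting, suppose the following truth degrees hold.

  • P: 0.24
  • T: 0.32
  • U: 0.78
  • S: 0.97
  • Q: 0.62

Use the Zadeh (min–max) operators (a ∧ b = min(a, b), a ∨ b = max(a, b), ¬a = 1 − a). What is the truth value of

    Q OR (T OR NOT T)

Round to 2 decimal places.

NOT T = 1 − 0.32 = 0.68
T OR NOT T = max(a, b) on (0.32, 0.68) = 0.68
Q OR (T OR NOT T) = max(a, b) on (0.62, 0.68) = 0.68

0.68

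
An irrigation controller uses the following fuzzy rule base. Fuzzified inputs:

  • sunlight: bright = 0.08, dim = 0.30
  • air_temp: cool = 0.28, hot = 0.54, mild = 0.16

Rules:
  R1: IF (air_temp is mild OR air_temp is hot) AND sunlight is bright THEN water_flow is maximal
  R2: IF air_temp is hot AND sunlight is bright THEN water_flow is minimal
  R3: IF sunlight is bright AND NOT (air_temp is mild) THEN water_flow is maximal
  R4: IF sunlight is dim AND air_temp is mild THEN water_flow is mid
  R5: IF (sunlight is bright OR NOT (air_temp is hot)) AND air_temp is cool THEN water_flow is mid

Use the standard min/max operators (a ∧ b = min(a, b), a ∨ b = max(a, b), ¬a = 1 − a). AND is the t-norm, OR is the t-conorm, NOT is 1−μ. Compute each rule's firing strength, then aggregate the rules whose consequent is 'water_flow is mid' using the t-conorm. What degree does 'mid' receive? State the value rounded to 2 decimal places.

R1: (mild=0.16 OR hot=0.54) = 0.54; AND[min(a, b)] with bright=0.08 → w = 0.08
R2: hot=0.54, bright=0.08; AND[min(a, b)] → w = 0.08
R3: bright=0.08, ¬mild=1−0.16=0.84; AND[min(a, b)] → w = 0.08
R4: dim=0.30, mild=0.16; AND[min(a, b)] → w = 0.16
R5: (bright=0.08 OR ¬hot=1−0.54=0.46) = 0.46; AND[min(a, b)] with cool=0.28 → w = 0.28
Rules with consequent 'mid': {R4, R5} → strengths 0.16, 0.28
Aggregate via t-conorm [max(a, b)]: 0.28

0.28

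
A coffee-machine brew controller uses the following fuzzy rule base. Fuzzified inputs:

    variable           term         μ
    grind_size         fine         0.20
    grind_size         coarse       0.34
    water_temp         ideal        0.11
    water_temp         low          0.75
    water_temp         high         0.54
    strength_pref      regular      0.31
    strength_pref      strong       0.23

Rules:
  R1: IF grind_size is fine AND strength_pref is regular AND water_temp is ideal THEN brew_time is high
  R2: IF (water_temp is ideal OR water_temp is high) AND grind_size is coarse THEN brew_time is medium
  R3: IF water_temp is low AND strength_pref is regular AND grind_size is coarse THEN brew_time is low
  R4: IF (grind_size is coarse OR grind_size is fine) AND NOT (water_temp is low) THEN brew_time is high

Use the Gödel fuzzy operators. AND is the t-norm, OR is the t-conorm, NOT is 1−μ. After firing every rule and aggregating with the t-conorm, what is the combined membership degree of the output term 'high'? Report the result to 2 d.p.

0.25

R1: fine=0.20, regular=0.31, ideal=0.11; AND[min(a, b)] → w = 0.11
R2: (ideal=0.11 OR high=0.54) = 0.54; AND[min(a, b)] with coarse=0.34 → w = 0.34
R3: low=0.75, regular=0.31, coarse=0.34; AND[min(a, b)] → w = 0.31
R4: (coarse=0.34 OR fine=0.20) = 0.34; AND[min(a, b)] with ¬low=1−0.75=0.25 → w = 0.25
Rules with consequent 'high': {R1, R4} → strengths 0.11, 0.25
Aggregate via t-conorm [max(a, b)]: 0.25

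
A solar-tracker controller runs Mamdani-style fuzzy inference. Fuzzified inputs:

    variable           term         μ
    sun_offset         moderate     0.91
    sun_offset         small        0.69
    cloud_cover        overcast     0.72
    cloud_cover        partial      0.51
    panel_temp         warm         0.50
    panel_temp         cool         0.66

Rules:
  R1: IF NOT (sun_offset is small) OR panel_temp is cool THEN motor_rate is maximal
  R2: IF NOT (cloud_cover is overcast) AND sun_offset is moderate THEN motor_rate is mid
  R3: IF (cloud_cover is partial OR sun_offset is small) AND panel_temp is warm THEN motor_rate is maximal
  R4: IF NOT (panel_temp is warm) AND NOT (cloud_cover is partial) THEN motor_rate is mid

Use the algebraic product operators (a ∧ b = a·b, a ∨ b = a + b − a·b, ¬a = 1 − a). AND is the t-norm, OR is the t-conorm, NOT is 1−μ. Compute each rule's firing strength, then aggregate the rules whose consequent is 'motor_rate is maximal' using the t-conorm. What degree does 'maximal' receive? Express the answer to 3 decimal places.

0.865

R1: ¬small=1−0.69=0.31, cool=0.66; OR[a + b − a·b] → w = 0.7654
R2: ¬overcast=1−0.72=0.28, moderate=0.91; AND[a·b] → w = 0.2548
R3: (partial=0.51 OR small=0.69) = 0.8481; AND[a·b] with warm=0.50 → w = 0.4240
R4: ¬warm=1−0.50=0.50, ¬partial=1−0.51=0.49; AND[a·b] → w = 0.2450
Rules with consequent 'maximal': {R1, R3} → strengths 0.7654, 0.4240
Aggregate via t-conorm [a + b − a·b]: 0.8649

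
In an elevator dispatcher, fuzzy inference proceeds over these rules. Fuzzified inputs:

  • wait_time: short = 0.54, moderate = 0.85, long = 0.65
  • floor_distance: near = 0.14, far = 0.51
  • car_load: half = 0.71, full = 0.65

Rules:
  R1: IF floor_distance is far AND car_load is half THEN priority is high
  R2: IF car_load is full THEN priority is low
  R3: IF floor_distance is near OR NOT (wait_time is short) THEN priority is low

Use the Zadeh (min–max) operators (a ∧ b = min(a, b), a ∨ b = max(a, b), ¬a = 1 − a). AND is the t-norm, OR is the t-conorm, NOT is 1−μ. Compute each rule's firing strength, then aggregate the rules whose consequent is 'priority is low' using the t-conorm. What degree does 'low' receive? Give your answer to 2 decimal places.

R1: far=0.51, half=0.71; AND[min(a, b)] → w = 0.51
R2: full=0.65 → w = 0.65
R3: near=0.14, ¬short=1−0.54=0.46; OR[max(a, b)] → w = 0.46
Rules with consequent 'low': {R2, R3} → strengths 0.65, 0.46
Aggregate via t-conorm [max(a, b)]: 0.65

0.65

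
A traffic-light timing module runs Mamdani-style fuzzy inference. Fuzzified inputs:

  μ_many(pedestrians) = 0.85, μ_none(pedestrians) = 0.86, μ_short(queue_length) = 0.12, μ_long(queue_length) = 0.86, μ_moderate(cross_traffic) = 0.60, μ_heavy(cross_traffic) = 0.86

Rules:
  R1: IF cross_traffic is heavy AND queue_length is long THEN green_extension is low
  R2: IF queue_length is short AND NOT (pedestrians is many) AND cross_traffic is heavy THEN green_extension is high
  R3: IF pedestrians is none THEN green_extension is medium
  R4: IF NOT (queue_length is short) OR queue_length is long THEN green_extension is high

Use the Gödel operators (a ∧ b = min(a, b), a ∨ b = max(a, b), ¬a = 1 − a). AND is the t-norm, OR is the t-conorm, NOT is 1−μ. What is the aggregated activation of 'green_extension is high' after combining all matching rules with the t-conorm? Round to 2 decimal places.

0.88

R1: heavy=0.86, long=0.86; AND[min(a, b)] → w = 0.86
R2: short=0.12, ¬many=1−0.85=0.15, heavy=0.86; AND[min(a, b)] → w = 0.12
R3: none=0.86 → w = 0.86
R4: ¬short=1−0.12=0.88, long=0.86; OR[max(a, b)] → w = 0.88
Rules with consequent 'high': {R2, R4} → strengths 0.12, 0.88
Aggregate via t-conorm [max(a, b)]: 0.88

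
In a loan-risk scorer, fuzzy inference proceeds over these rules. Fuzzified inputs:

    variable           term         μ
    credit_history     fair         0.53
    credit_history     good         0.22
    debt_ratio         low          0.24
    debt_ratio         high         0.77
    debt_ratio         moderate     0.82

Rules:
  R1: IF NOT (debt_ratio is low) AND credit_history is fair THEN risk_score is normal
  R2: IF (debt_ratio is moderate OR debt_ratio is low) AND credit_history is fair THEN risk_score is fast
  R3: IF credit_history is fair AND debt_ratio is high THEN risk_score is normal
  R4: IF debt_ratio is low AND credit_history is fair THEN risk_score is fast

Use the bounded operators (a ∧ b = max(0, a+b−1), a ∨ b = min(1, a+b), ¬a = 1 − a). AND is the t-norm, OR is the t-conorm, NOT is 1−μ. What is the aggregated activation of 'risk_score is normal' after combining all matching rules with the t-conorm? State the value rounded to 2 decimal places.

R1: ¬low=1−0.24=0.76, fair=0.53; AND[max(0, a+b−1)] → w = 0.29
R2: (moderate=0.82 OR low=0.24) = 1.00; AND[max(0, a+b−1)] with fair=0.53 → w = 0.53
R3: fair=0.53, high=0.77; AND[max(0, a+b−1)] → w = 0.30
R4: low=0.24, fair=0.53; AND[max(0, a+b−1)] → w = 0.00
Rules with consequent 'normal': {R1, R3} → strengths 0.29, 0.30
Aggregate via t-conorm [min(1, a+b)]: 0.59

0.59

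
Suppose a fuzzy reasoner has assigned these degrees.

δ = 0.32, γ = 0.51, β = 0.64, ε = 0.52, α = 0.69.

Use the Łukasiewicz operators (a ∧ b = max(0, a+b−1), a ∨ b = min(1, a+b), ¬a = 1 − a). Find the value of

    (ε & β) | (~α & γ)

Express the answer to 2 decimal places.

ε & β = max(0, a+b−1) on (0.52, 0.64) = 0.16
~α = 1 − 0.69 = 0.31
~α & γ = max(0, a+b−1) on (0.31, 0.51) = 0.00
(ε & β) | (~α & γ) = min(1, a+b) on (0.16, 0.00) = 0.16

0.16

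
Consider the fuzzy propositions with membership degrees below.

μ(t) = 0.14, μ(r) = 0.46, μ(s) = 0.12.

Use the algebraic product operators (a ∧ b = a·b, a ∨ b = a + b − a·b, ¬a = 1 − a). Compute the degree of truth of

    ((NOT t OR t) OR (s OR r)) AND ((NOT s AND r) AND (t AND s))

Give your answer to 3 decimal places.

NOT t = 1 − 0.1400 = 0.8600
NOT t OR t = a + b − a·b on (0.8600, 0.1400) = 0.8796
s OR r = a + b − a·b on (0.1200, 0.4600) = 0.5248
(NOT t OR t) OR (s OR r) = a + b − a·b on (0.8796, 0.5248) = 0.9428
NOT s = 1 − 0.1200 = 0.8800
NOT s AND r = a·b on (0.8800, 0.4600) = 0.4048
t AND s = a·b on (0.1400, 0.1200) = 0.0168
(NOT s AND r) AND (t AND s) = a·b on (0.4048, 0.0168) = 0.0068
((NOT t OR t) OR (s OR r)) AND ((NOT s AND r) AND (t AND s)) = a·b on (0.9428, 0.0068) = 0.0064

0.006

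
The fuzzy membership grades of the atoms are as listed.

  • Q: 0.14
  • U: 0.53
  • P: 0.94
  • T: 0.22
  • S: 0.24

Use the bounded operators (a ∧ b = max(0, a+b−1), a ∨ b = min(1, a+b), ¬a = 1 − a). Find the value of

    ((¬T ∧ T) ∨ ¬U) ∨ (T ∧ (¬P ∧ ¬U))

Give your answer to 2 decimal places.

¬T = 1 − 0.22 = 0.78
¬T ∧ T = max(0, a+b−1) on (0.78, 0.22) = 0.00
¬U = 1 − 0.53 = 0.47
(¬T ∧ T) ∨ ¬U = min(1, a+b) on (0.00, 0.47) = 0.47
¬P = 1 − 0.94 = 0.06
¬U = 1 − 0.53 = 0.47
¬P ∧ ¬U = max(0, a+b−1) on (0.06, 0.47) = 0.00
T ∧ (¬P ∧ ¬U) = max(0, a+b−1) on (0.22, 0.00) = 0.00
((¬T ∧ T) ∨ ¬U) ∨ (T ∧ (¬P ∧ ¬U)) = min(1, a+b) on (0.47, 0.00) = 0.47

0.47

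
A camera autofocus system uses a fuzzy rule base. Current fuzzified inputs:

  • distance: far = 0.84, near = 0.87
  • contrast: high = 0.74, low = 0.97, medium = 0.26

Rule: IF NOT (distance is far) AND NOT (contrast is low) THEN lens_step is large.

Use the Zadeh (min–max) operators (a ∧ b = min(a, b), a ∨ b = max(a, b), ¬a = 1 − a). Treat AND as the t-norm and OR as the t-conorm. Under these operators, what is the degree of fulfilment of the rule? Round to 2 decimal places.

0.03

firing strength: ¬far=1−0.84=0.16, ¬low=1−0.97=0.03; AND[min(a, b)] → w = 0.03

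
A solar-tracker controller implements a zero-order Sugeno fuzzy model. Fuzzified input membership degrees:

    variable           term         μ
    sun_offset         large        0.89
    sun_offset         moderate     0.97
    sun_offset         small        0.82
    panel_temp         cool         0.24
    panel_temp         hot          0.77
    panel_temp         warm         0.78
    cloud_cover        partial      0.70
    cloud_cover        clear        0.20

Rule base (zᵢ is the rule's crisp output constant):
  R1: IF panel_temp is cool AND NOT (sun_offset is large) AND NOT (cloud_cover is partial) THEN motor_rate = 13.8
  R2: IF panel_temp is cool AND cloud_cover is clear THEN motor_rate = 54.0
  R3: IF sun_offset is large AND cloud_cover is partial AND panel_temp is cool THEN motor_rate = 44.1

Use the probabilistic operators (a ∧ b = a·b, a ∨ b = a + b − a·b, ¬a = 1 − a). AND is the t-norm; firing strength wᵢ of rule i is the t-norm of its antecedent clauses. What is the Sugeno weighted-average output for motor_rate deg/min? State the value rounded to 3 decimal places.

R1 (z=13.8): cool=0.24, ¬large=1−0.89=0.11, ¬partial=1−0.70=0.30; AND[a·b] → w = 0.0079
R2 (z=54.0): cool=0.24, clear=0.20; AND[a·b] → w = 0.0480
R3 (z=44.1): large=0.89, partial=0.70, cool=0.24; AND[a·b] → w = 0.1495
Weighted average = (0.0079·13.8 + 0.0480·54.0 + 0.1495·44.1) / (0.0079 + 0.0480 + 0.1495)
  = 9.2951 / 0.2054 = 45.245

45.245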